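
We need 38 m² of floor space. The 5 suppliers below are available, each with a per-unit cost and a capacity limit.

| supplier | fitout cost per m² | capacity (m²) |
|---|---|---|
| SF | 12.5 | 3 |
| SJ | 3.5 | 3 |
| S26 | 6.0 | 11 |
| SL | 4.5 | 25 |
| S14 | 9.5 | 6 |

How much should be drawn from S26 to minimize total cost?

Fill from the cheapest supplier first.
SJ (3.5): use full 3 → 35 m² to go.
Take 25 from SL at 4.5 → need 10 more.
S26 at 6.0: take 10 of its 11 → requirement met.
S14, SF: unused.

10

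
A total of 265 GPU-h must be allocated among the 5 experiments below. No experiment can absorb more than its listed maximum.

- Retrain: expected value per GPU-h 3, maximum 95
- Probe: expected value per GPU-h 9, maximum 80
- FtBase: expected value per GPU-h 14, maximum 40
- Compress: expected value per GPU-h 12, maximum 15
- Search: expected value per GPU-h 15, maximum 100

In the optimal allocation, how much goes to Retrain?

Order the experiments by expected value per GPU-h: Search 15 > FtBase 14 > Compress 12 > Probe 9 > Retrain 3.
Give Search 100 to hit its cap of 100 — 165 left.
Give FtBase 40 to hit its cap of 40 — 125 left.
Compress takes 15 to reach its cap of 15 — 110 left.
Probe: +80 to 80 (cap) — 30 left.
Only 30 left; Retrain takes them to reach 30.

30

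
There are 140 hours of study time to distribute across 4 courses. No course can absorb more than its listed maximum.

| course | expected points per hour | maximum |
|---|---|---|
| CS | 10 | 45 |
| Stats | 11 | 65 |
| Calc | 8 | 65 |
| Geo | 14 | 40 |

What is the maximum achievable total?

Highest expected points per hour first: Geo 14 > Stats 11 > CS 10 > Calc 8.
Geo takes 40 to reach its cap of 40 → 100 left.
Give Stats 65 to hit its cap of 65 → 35 left.
CS has room for 45 but only 35 remain, so it gets 35.
Total = 10×35 + 11×65 + 14×40 = 1625.

1625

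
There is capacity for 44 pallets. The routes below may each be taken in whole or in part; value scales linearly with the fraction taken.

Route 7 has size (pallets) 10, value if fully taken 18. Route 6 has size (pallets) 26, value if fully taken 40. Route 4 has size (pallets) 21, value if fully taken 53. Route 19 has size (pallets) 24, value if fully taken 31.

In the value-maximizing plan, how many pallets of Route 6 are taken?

Sort by value density: Route 4 53/21≈2.52, Route 7 18/10≈1.8, Route 6 40/26≈1.54, Route 19 31/24≈1.29.
Route 4: take in full, 21 pallets for value 53 ; 23 left.
Take all of Route 7 (10 pallets, value 18) ; 13 pallets left.
Only 13 pallets remain; take 13/26 of Route 6 for value 40×13/26 = 20.

13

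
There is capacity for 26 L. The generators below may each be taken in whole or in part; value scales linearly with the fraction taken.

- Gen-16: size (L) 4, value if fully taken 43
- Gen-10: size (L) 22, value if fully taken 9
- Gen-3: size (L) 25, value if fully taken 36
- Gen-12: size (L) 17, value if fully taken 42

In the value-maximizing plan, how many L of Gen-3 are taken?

5

Sort by value density: Gen-16 43/4≈10.8, Gen-12 42/17≈2.47, Gen-3 36/25≈1.44, Gen-10 9/22≈0.409.
Gen-16: take in full, 4 L for value 43 → 22 left.
Gen-12: take in full, 17 L for value 42 → 5 left.
5 L left: a 5/25 share of Gen-3 gives 36×5/25 = 7.2.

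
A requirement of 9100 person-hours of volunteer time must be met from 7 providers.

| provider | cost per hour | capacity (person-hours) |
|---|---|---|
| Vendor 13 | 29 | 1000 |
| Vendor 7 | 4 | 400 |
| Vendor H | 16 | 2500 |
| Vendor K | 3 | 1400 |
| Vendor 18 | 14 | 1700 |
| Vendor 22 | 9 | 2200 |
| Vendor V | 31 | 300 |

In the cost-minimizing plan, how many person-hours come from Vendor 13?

Fill from the cheapest provider first.
Vendor K (3): use full 1400 ; 7700 person-hours to go.
Vendor 7 (4): use full 400 ; 7300 person-hours to go.
Take 2200 from Vendor 22 at 9 ; need 5100 more.
Take 1700 from Vendor 18 at 14 ; need 3400 more.
Vendor H (16): use full 2500 ; 900 person-hours to go.
Vendor 13 at 29: take 900 of its 1000 ; requirement met.
Vendor V: unused.

900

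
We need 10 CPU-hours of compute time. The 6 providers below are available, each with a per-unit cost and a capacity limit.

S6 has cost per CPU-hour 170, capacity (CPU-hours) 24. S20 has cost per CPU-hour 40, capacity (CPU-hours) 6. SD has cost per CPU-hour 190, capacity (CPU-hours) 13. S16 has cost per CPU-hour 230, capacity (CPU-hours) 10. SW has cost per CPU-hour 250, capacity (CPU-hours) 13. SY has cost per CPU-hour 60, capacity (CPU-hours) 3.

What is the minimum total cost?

Use providers in increasing cost order.
Take 6 from S20 at 40 ; need 4 more.
SY at 60: take all 3 CPU-hours ; 1 still needed.
S6 (170): take the remaining 1 ; done.
SD, S16, SW: unused.
Cost = 6×40 + 3×60 + 1×170 = 590.

590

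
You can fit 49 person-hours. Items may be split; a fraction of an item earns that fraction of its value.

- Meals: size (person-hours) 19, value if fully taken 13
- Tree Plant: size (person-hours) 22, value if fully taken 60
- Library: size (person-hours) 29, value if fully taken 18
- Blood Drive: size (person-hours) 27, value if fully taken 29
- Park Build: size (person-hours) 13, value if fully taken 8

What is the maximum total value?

Sort by value density: Tree Plant 60/22≈2.73, Blood Drive 29/27≈1.07, Meals 13/19≈0.684, Library 18/29≈0.621, Park Build 8/13≈0.615.
Tree Plant: take in full, 22 person-hours for value 60 — 27 left.
All 27 person-hours of Blood Drive fit (value 29) — 0 remain.
Total value = 89.

89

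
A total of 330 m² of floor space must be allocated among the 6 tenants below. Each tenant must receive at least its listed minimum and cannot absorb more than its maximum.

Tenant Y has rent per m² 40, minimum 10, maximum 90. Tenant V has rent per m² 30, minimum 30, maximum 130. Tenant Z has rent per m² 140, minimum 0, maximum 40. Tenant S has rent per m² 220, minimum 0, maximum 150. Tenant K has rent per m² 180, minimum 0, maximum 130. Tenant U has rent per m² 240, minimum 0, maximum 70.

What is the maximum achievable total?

63700

Meeting every minimum uses 10+30+0+0+0+0 = 40 m², leaving 290.
Highest rent per m² first: Tenant U 240 > Tenant S 220 > Tenant K 180 > Tenant Z 140 > Tenant Y 40 > Tenant V 30.
Tenant U: +70 to 70 (cap) → 220 left.
Give Tenant S 150 more to hit its cap of 150 → 70 left.
Tenant K: +70 (room for 130) → 70. Pool exhausted.
Total = 40×10 + 30×30 + 220×150 + 180×70 + 240×70 = 63700.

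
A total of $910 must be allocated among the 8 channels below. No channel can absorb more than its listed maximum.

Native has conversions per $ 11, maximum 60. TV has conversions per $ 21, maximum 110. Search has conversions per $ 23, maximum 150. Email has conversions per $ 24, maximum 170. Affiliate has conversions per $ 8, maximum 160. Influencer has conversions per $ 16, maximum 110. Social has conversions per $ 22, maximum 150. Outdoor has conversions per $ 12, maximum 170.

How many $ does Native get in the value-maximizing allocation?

Highest conversions per $ first: Email 24 > Search 23 > Social 22 > TV 21 > Influencer 16 > Outdoor 12 > Native 11 > Affiliate 8.
Give Email 170 to hit its cap of 170 ; 740 left.
Give Search 150 to hit its cap of 150 ; 590 left.
Social takes 150 to reach its cap of 150 ; 440 left.
Give TV 110 to hit its cap of 110 ; 330 left.
Give Influencer 110 to hit its cap of 110 ; 220 left.
Give Outdoor 170 to hit its cap of 170 ; 50 left.
Native has room for 60 but only 50 remain, so it gets 50.

50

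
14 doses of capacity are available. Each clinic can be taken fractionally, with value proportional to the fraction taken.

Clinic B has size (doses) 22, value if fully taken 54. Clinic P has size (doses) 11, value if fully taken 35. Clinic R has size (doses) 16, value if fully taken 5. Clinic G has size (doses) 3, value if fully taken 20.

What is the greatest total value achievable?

55

Sort by value density: Clinic G 20/3≈6.67, Clinic P 35/11≈3.18, Clinic B 54/22≈2.45, Clinic R 5/16≈0.312.
Take all of Clinic G (3 doses, value 20) → 11 doses left.
Clinic P: take in full, 11 doses for value 35 → 0 left.
Total value = 55.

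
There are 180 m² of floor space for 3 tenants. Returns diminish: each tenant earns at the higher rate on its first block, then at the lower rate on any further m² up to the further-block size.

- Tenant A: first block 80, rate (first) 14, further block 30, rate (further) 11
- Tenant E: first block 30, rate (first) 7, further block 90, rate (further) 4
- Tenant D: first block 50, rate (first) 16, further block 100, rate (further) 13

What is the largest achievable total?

2570

Treat each block as its own option and order by rate: Tenant D/first 16 > Tenant A/first 14 > Tenant D/second 13 > Tenant A/second 11 > Tenant E/first 7 > Tenant E/second 4.
Tenant D/first (16): +50 → 130 left.
Tenant A first at 14: fill all 80 → 50 left.
50 remain; put them into Tenant D second at 13.
Total = 16×50 + 14×80 + 13×50 = 2570.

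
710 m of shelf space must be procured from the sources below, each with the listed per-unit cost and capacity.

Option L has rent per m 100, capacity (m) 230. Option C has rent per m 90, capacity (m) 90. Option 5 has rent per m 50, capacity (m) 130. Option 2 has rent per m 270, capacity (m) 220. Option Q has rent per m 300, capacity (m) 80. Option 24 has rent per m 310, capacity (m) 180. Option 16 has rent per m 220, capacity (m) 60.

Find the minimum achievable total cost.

Use sources in increasing cost order.
Option 5 (50): use full 130 → 580 m to go.
Option C at 90: take all 90 m → 490 still needed.
Take 230 from Option L at 100 → need 260 more.
Option 16 at 220: take all 60 m → 200 still needed.
Take 200 from Option 2 at 270 to finish.
Option Q, Option 24: unused.
Cost = 130×50 + 90×90 + 230×100 + 60×220 + 200×270 = 104800.

104800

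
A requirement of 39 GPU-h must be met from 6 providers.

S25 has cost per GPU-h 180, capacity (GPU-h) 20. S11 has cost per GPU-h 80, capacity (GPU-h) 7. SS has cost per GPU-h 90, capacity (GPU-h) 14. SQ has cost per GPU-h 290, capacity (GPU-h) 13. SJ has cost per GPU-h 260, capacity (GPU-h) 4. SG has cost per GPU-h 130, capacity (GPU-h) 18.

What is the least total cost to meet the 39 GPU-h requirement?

Use providers in increasing cost order.
S11 at 80: take all 7 GPU-h → 32 still needed.
Take 14 from SS at 90 → need 18 more.
SG at 130: take all 18 GPU-h → 0 still needed.
S25, SJ, SQ: unused.
Cost = 7×80 + 14×90 + 18×130 = 4160.

4160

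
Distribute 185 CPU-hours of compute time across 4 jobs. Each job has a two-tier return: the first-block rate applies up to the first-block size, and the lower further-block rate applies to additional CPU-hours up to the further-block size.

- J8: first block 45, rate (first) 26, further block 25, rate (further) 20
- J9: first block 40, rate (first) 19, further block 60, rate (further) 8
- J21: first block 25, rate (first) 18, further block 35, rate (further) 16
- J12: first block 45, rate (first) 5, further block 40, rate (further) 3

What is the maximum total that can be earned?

3560

Treat each block as its own option and order by rate: J8/T1 26 > J8/T2 20 > J9/T1 19 > J21/T1 18 > J21/T2 16 > J9/T2 8 > J12/T1 5 > J12/T2 3.
J8 T1 at 26: fill all 45 ; 140 left.
J8 T2 at 20: fill all 25 ; 115 left.
Fill J9 T1 block (40 at 19) ; 75 left.
J21/T1 (18): +25 ; 50 left.
J21 T2 at 16: fill all 35 ; 15 left.
15 remain; put them into J9 T2 at 8.
Total = 26×45 + 20×25 + 19×40 + 18×25 + 16×35 + 8×15 = 3560.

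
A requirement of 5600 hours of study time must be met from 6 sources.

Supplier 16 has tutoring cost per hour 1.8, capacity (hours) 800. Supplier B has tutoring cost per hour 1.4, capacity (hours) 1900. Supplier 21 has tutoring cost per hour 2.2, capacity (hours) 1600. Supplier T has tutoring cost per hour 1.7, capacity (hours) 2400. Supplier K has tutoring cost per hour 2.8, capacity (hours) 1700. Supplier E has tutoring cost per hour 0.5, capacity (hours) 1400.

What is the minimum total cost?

Cheapest first:
Supplier E (0.5): use full 1400 ; 4200 hours to go.
Supplier B (1.4): use full 1900 ; 2300 hours to go.
Take 2300 from Supplier T at 1.7 to finish.
Supplier 16, Supplier 21, Supplier K: unused.
Cost = 1400×0.5 + 1900×1.4 + 2300×1.7 = 7270.

7270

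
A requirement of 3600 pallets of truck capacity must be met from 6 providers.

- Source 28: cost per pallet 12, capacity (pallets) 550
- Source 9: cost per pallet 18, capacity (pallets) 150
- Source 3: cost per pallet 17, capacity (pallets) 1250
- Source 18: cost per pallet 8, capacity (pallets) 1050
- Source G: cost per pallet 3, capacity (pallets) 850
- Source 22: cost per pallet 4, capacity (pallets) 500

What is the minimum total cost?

Use providers in increasing cost order.
Take 850 from Source G at 3 → need 2750 more.
Source 22 at 4: take all 500 pallets → 2250 still needed.
Take 1050 from Source 18 at 8 → need 1200 more.
Take 550 from Source 28 at 12 → need 650 more.
Take 650 from Source 3 at 17 to finish.
Source 9: unused.
Cost = 850×3 + 500×4 + 1050×8 + 550×12 + 650×17 = 30600.

30600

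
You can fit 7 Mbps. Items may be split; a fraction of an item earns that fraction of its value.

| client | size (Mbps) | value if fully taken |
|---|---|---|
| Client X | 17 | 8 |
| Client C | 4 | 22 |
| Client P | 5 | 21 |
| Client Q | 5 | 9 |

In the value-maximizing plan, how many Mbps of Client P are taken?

Sort by value density: Client C 22/4≈5.5, Client P 21/5≈4.2, Client Q 9/5≈1.8, Client X 8/17≈0.471.
Client C: take in full, 4 Mbps for value 22 ; 3 left.
Only 3 Mbps remain; take 3/5 of Client P for value 21×3/5 = 12.6.

3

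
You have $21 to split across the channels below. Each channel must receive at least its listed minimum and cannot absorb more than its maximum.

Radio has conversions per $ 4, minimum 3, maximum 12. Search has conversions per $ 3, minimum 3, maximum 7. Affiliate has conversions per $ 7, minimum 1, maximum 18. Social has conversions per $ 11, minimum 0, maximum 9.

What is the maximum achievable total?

162

Meeting every minimum uses 3+3+1+0 = 7 $, leaving 14.
Rank by conversions per $: Social 11 > Affiliate 7 > Radio 4 > Search 3.
Social: +9 to 9 (cap) ; 5 left.
Affiliate has room for 17 more but only 5 remain, so it gets 6.
Total = 4×3 + 3×3 + 7×6 + 11×9 = 162.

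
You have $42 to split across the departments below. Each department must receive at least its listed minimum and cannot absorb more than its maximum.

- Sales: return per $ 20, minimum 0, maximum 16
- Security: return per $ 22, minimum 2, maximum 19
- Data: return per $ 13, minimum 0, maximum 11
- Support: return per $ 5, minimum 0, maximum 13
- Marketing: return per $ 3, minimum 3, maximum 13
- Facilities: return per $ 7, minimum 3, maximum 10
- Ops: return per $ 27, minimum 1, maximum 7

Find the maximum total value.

837

Meeting every minimum uses 0+2+0+0+3+3+1 = 9 $, leaving 33.
Rank by return per $: Ops 27 > Security 22 > Sales 20 > Data 13 > Facilities 7 > Support 5 > Marketing 3.
Ops takes 6 more to reach its cap of 7 → 27 left.
Security takes 17 more to reach its cap of 19 → 10 left.
Only 10 left; Sales takes them to reach 10.
Total = 20×10 + 22×19 + 3×3 + 7×3 + 27×7 = 837.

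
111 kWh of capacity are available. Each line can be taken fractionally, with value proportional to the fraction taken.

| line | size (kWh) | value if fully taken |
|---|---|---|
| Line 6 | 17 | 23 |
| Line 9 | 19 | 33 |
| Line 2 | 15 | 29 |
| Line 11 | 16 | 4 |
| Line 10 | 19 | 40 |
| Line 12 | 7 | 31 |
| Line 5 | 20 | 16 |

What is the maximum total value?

Best value per unit of size first: Line 12 31/7≈4.43, Line 10 40/19≈2.11, Line 2 29/15≈1.93, Line 9 33/19≈1.74, Line 6 23/17≈1.35, Line 5 16/20≈0.8, Line 11 4/16≈0.25.
All 7 kWh of Line 12 fit (value 31) — 104 remain.
Line 10: take in full, 19 kWh for value 40 — 85 left.
All 15 kWh of Line 2 fit (value 29) — 70 remain.
Take all of Line 9 (19 kWh, value 33) — 51 kWh left.
Take all of Line 6 (17 kWh, value 23) — 34 kWh left.
Take all of Line 5 (20 kWh, value 16) — 14 kWh left.
Fill the last 14 kWh with part of Line 11: 14/16 of it earns 3.5.
Total value = 175.5.

175.5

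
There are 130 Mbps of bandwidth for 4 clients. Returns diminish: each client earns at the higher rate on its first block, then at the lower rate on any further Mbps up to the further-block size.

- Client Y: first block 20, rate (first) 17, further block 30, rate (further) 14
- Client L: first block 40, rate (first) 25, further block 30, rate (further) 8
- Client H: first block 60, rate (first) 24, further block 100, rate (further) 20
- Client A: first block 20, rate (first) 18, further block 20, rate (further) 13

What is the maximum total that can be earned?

Treat each block as its own option and order by rate: Client L/tier1 25 > Client H/tier1 24 > Client H/tier2 20 > Client A/tier1 18 > Client Y/tier1 17 > Client Y/tier2 14 > Client A/tier2 13 > Client L/tier2 8.
Fill Client L tier1 block (40 at 25) → 90 left.
Client H tier1 at 24: fill all 60 → 30 left.
30 remain; put them into Client H tier2 at 20.
Total = 25×40 + 24×60 + 20×30 = 3040.

3040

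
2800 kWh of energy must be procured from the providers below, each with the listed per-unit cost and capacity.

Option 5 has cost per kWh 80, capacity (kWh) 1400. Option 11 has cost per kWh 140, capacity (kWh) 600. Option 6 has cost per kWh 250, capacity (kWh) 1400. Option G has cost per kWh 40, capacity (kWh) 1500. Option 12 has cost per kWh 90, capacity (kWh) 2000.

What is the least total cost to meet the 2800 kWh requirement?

Cheapest first:
Option G at 40: take all 1500 kWh ; 1300 still needed.
Option 5 at 80: take 1300 of its 1400 ; requirement met.
Option 12, Option 11, Option 6: unused.
Cost = 1500×40 + 1300×80 = 164000.

164000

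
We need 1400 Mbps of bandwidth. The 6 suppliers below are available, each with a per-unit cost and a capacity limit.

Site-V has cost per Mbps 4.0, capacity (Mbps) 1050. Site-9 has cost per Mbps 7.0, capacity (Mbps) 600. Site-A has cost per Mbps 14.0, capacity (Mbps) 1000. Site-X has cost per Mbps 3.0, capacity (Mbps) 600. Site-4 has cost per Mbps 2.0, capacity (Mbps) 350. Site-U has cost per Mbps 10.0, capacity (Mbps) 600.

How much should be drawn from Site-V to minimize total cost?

450

Fill from the cheapest supplier first.
Site-4 (2.0): use full 350 — 1050 Mbps to go.
Site-X (3.0): use full 600 — 450 Mbps to go.
Site-V at 4.0: take 450 of its 1050 — requirement met.
Site-9, Site-U, Site-A: unused.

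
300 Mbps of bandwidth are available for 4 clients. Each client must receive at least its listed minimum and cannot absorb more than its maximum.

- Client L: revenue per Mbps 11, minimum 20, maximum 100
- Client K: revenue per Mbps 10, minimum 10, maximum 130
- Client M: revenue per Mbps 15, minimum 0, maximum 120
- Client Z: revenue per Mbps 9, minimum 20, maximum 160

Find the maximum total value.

Meeting every minimum uses 20+10+0+20 = 50 Mbps, leaving 250.
Highest revenue per Mbps first: Client M 15 > Client L 11 > Client K 10 > Client Z 9.
Give Client M 120 more to hit its cap of 120 ; 130 left.
Client L: +80 to 100 (cap) ; 50 left.
Client K: +50 (room for 120) → 60. Pool exhausted.
Total = 11×100 + 10×60 + 15×120 + 9×20 = 3680.

3680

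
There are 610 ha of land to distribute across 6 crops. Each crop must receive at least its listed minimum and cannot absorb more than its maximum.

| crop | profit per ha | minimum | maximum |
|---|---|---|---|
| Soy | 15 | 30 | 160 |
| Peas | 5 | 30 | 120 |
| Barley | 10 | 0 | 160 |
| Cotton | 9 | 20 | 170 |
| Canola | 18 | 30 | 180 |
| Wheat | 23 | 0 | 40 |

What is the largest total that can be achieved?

Meeting every minimum uses 30+30+0+20+30+0 = 110 ha, leaving 500.
Highest profit per ha first: Wheat 23 > Canola 18 > Soy 15 > Barley 10 > Cotton 9 > Peas 5.
Wheat: +40 to 40 (cap) — 460 left.
Canola takes 150 more to reach its cap of 180 — 310 left.
Give Soy 130 more to hit its cap of 160 — 180 left.
Barley: +160 to 160 (cap) — 20 left.
Cotton has room for 150 more but only 20 remain, so it gets 40.
Total = 15×160 + 5×30 + 10×160 + 9×40 + 18×180 + 23×40 = 8670.

8670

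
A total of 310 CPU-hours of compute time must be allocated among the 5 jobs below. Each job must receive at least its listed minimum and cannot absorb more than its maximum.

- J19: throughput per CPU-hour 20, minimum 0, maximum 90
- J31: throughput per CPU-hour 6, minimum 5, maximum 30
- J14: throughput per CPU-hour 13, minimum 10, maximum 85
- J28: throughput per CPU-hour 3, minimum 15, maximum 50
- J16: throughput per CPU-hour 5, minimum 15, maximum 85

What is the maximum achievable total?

3570

Meeting every minimum uses 0+5+10+15+15 = 45 CPU-hours, leaving 265.
Rank by throughput per CPU-hour: J19 20 > J14 13 > J31 6 > J16 5 > J28 3.
J19: +90 to 90 (cap) → 175 left.
Give J14 75 more to hit its cap of 85 → 100 left.
J31: +25 to 30 (cap) → 75 left.
Give J16 70 more to hit its cap of 85 → 5 left.
J28: +5 (room for 35) → 20. Pool exhausted.
Total = 20×90 + 6×30 + 13×85 + 3×20 + 5×85 = 3570.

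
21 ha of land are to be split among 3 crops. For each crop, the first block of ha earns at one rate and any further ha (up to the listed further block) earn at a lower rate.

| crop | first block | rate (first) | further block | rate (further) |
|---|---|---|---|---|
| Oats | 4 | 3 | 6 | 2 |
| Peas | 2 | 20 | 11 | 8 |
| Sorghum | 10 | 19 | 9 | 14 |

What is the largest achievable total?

356

Rank every tier by rate: Peas/tier1 20 > Sorghum/tier1 19 > Sorghum/tier2 14 > Peas/tier2 8 > Oats/tier1 3 > Oats/tier2 2.
Fill Peas tier1 block (2 at 20) — 19 left.
Sorghum tier1 at 19: fill all 10 — 9 left.
Sorghum tier2 at 14: fill all 9 — 0 left.
Total = 20×2 + 19×10 + 14×9 = 356.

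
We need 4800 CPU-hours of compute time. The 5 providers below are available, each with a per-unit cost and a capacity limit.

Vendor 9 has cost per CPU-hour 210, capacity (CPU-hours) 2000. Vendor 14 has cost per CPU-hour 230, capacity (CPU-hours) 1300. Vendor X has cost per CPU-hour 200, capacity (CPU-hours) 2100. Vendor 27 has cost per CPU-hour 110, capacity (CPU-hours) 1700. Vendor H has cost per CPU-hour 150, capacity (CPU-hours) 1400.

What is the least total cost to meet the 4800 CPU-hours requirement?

737000

Use providers in increasing cost order.
Vendor 27 (110): use full 1700 ; 3100 CPU-hours to go.
Vendor H at 150: take all 1400 CPU-hours ; 1700 still needed.
Take 1700 from Vendor X at 200 to finish.
Vendor 9, Vendor 14: unused.
Cost = 1700×110 + 1400×150 + 1700×200 = 737000.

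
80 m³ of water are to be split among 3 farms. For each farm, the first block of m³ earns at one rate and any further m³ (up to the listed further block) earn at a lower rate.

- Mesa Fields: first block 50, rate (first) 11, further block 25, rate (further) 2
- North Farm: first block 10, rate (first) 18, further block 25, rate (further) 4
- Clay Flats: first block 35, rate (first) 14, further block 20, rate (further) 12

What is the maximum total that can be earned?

Treat each block as its own option and order by rate: North Farm/T1 18 > Clay Flats/T1 14 > Clay Flats/T2 12 > Mesa Fields/T1 11 > North Farm/T2 4 > Mesa Fields/T2 2.
North Farm T1 at 18: fill all 10 → 70 left.
Clay Flats T1 at 14: fill all 35 → 35 left.
Clay Flats/T2 (12): +20 → 15 left.
Mesa Fields T1 at 11: only 15 left, fill 15.
Total = 18×10 + 14×35 + 12×20 + 11×15 = 1075.

1075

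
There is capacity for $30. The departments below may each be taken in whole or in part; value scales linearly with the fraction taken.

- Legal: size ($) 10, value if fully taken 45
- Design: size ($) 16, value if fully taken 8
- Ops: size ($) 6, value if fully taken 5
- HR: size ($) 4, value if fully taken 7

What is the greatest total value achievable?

Rank by value-to-size ratio: Legal 45/10≈4.5, HR 7/4≈1.75, Ops 5/6≈0.833, Design 8/16≈0.5.
Legal: take in full, 10 $ for value 45 → 20 left.
Take all of HR (4 $, value 7) → 16 $ left.
Take all of Ops (6 $, value 5) → 10 $ left.
Fill the last 10 $ with part of Design: 10/16 of it earns 5.
Total value = 62.

62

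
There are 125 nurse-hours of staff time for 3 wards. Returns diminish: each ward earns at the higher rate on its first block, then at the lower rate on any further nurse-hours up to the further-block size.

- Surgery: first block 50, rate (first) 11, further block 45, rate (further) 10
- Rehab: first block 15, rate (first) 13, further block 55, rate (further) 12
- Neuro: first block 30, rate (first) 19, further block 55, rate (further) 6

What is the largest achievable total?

Treat each block as its own option and order by rate: Neuro/tier1 19 > Rehab/tier1 13 > Rehab/tier2 12 > Surgery/tier1 11 > Surgery/tier2 10 > Neuro/tier2 6.
Neuro/tier1 (19): +30 ; 95 left.
Rehab/tier1 (13): +15 ; 80 left.
Rehab/tier2 (12): +55 ; 25 left.
Surgery tier1 at 11: only 25 left, fill 25.
Total = 19×30 + 13×15 + 12×55 + 11×25 = 1700.

1700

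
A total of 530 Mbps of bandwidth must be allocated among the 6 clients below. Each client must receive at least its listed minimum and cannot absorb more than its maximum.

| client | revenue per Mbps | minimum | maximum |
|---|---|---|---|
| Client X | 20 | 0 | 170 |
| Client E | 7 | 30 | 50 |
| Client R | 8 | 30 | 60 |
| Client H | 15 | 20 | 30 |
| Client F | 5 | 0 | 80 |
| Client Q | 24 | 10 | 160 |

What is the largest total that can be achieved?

8820

Meeting every minimum uses 0+30+30+20+0+10 = 90 Mbps, leaving 440.
Rank by revenue per Mbps: Client Q 24 > Client X 20 > Client H 15 > Client R 8 > Client E 7 > Client F 5.
Client Q: +150 to 160 (cap) → 290 left.
Give Client X 170 more to hit its cap of 170 → 120 left.
Give Client H 10 more to hit its cap of 30 → 110 left.
Give Client R 30 more to hit its cap of 60 → 80 left.
Client E takes 20 more to reach its cap of 50 → 60 left.
Client F has room for 80 more but only 60 remain, so it gets 60.
Total = 20×170 + 7×50 + 8×60 + 15×30 + 5×60 + 24×160 = 8820.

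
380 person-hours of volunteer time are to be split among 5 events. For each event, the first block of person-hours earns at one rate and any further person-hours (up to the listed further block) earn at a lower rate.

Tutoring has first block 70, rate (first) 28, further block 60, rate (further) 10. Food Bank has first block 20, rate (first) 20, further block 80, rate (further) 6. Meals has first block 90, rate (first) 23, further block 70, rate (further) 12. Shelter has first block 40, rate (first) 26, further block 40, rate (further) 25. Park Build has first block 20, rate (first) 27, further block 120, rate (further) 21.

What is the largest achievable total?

9130

Order all 10 blocks by rate: Tutoring/T1 28 > Park Build/T1 27 > Shelter/T1 26 > Shelter/T2 25 > Meals/T1 23 > Park Build/T2 21 > Food Bank/T1 20 > Meals/T2 12 > Tutoring/T2 10 > Food Bank/T2 6.
Tutoring/T1 (28): +70 → 310 left.
Fill Park Build T1 block (20 at 27) → 290 left.
Shelter T1 at 26: fill all 40 → 250 left.
Shelter T2 at 25: fill all 40 → 210 left.
Meals/T1 (23): +90 → 120 left.
Park Build/T2 (21): +120 → 0 left.
Total = 28×70 + 27×20 + 26×40 + 25×40 + 23×90 + 21×120 = 9130.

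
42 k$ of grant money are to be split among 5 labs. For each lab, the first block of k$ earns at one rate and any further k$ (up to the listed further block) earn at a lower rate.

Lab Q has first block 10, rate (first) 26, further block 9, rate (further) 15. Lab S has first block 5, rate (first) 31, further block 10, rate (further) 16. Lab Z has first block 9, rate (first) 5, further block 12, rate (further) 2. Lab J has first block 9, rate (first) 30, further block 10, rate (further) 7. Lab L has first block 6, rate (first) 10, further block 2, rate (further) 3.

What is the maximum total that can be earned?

Treat each block as its own option and order by rate: Lab S/tier1 31 > Lab J/tier1 30 > Lab Q/tier1 26 > Lab S/tier2 16 > Lab Q/tier2 15 > Lab L/tier1 10 > Lab J/tier2 7 > Lab Z/tier1 5 > Lab L/tier2 3 > Lab Z/tier2 2.
Lab S/tier1 (31): +5 → 37 left.
Lab J/tier1 (30): +9 → 28 left.
Lab Q tier1 at 26: fill all 10 → 18 left.
Lab S/tier2 (16): +10 → 8 left.
8 remain; put them into Lab Q tier2 at 15.
Total = 31×5 + 30×9 + 26×10 + 16×10 + 15×8 = 965.

965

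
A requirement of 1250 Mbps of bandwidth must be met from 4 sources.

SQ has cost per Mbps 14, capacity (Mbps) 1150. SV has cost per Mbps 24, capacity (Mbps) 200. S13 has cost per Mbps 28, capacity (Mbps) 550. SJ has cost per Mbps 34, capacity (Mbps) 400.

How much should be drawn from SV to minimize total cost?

100

Fill from the cheapest source first.
Take 1150 from SQ at 14 — need 100 more.
Take 100 from SV at 24 to finish.
S13, SJ: unused.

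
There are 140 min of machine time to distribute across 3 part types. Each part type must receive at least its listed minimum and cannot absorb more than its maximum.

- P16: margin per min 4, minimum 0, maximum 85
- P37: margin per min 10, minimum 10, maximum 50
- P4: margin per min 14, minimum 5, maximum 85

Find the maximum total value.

1710

Meeting every minimum uses 0+10+5 = 15 min, leaving 125.
Highest margin per min first: P4 14 > P37 10 > P16 4.
Give P4 80 more to hit its cap of 85 → 45 left.
Give P37 40 more to hit its cap of 50 → 5 left.
P16 has room for 85 more but only 5 remain, so it gets 5.
Total = 4×5 + 10×50 + 14×85 = 1710.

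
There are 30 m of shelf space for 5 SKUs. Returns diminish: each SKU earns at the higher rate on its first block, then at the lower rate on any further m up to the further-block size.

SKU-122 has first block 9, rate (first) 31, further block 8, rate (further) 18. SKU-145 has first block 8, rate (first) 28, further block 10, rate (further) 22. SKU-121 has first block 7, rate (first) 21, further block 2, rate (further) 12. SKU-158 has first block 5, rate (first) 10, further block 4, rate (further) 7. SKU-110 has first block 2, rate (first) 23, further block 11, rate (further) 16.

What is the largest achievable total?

Order all 10 blocks by rate: SKU-122/first 31 > SKU-145/first 28 > SKU-110/first 23 > SKU-145/second 22 > SKU-121/first 21 > SKU-122/second 18 > SKU-110/second 16 > SKU-121/second 12 > SKU-158/first 10 > SKU-158/second 7.
SKU-122/first (31): +9 ; 21 left.
SKU-145/first (28): +8 ; 13 left.
Fill SKU-110 first block (2 at 23) ; 11 left.
Fill SKU-145 second block (10 at 22) ; 1 left.
SKU-121/first: +1 of 7 at 21; pool empty.
Total = 31×9 + 28×8 + 23×2 + 22×10 + 21×1 = 790.

790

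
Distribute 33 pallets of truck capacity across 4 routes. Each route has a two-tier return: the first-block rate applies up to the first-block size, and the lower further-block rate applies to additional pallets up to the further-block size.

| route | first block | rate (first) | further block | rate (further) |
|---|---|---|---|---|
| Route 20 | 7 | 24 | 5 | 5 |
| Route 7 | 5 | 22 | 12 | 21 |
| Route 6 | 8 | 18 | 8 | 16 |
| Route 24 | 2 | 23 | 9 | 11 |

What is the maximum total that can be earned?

702

Treat each block as its own option and order by rate: Route 20/first 24 > Route 24/first 23 > Route 7/first 22 > Route 7/second 21 > Route 6/first 18 > Route 6/second 16 > Route 24/second 11 > Route 20/second 5.
Fill Route 20 first block (7 at 24) — 26 left.
Route 24 first at 23: fill all 2 — 24 left.
Route 7 first at 22: fill all 5 — 19 left.
Route 7 second at 21: fill all 12 — 7 left.
Route 6 first at 18: only 7 left, fill 7.
Total = 24×7 + 23×2 + 22×5 + 21×12 + 18×7 = 702.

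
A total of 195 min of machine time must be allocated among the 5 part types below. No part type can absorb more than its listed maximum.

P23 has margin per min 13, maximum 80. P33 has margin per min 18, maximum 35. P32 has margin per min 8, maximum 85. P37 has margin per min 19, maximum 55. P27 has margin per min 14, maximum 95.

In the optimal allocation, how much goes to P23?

Order the part types by margin per min: P37 19 > P33 18 > P27 14 > P23 13 > P32 8.
P37 takes 55 to reach its cap of 55 → 140 left.
P33 takes 35 to reach its cap of 35 → 105 left.
Give P27 95 to hit its cap of 95 → 10 left.
P23 has room for 80 but only 10 remain, so it gets 10.

10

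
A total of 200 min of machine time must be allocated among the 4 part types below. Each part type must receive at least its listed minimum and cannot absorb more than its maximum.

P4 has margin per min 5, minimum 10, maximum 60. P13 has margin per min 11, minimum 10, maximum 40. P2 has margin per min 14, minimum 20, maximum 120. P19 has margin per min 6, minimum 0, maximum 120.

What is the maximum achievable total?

2350

Meeting every minimum uses 10+10+20+0 = 40 min, leaving 160.
Rank by margin per min: P2 14 > P13 11 > P19 6 > P4 5.
P2 takes 100 more to reach its cap of 120 → 60 left.
Give P13 30 more to hit its cap of 40 → 30 left.
P19: +30 (room for 120) → 30. Pool exhausted.
Total = 5×10 + 11×40 + 14×120 + 6×30 = 2350.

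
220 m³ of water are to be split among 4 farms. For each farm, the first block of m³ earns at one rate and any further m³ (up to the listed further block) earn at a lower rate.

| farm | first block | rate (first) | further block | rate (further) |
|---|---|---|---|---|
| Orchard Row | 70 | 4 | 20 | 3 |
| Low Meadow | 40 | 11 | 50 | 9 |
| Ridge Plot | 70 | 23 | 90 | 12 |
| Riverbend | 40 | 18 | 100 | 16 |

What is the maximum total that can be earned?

4050

Rank every tier by rate: Ridge Plot/T1 23 > Riverbend/T1 18 > Riverbend/T2 16 > Ridge Plot/T2 12 > Low Meadow/T1 11 > Low Meadow/T2 9 > Orchard Row/T1 4 > Orchard Row/T2 3.
Ridge Plot T1 at 23: fill all 70 → 150 left.
Fill Riverbend T1 block (40 at 18) → 110 left.
Fill Riverbend T2 block (100 at 16) → 10 left.
Ridge Plot T2 at 12: only 10 left, fill 10.
Total = 23×70 + 18×40 + 16×100 + 12×10 = 4050.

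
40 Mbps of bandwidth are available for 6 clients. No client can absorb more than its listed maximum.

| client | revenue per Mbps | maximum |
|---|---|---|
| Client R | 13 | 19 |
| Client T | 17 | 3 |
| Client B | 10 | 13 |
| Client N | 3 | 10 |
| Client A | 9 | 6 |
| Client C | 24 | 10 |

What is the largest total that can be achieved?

Order the clients by revenue per Mbps: Client C 24 > Client T 17 > Client R 13 > Client B 10 > Client A 9 > Client N 3.
Give Client C 10 to hit its cap of 10 — 30 left.
Client T: +3 to 3 (cap) — 27 left.
Client R: +19 to 19 (cap) — 8 left.
Client B: +8 (room for 13) → 8. Pool exhausted.
Total = 13×19 + 17×3 + 10×8 + 24×10 = 618.

618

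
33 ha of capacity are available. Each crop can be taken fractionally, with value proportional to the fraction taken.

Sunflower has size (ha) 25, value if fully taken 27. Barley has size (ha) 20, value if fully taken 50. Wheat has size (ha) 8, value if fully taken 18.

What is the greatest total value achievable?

73.4

Sort by value density: Barley 50/20≈2.5, Wheat 18/8≈2.25, Sunflower 27/25≈1.08.
Take all of Barley (20 ha, value 50) ; 13 ha left.
Take all of Wheat (8 ha, value 18) ; 5 ha left.
Only 5 ha remain; take 5/25 of Sunflower for value 27×5/25 = 5.4.
Total value = 73.4.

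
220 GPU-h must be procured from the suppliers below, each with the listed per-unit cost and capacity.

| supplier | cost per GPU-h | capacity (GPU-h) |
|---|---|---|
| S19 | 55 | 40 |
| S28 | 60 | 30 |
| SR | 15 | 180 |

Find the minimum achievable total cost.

Use suppliers in increasing cost order.
Take 180 from SR at 15 ; need 40 more.
Take 40 from S19 at 55 ; need 0 more.
S28: unused.
Cost = 180×15 + 40×55 = 4900.

4900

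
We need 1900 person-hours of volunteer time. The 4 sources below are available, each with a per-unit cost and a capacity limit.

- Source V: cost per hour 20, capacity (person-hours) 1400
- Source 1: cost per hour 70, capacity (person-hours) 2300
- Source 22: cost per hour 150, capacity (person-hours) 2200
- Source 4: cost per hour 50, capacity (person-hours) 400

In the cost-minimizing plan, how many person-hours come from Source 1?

100

Use sources in increasing cost order.
Source V (20): use full 1400 ; 500 person-hours to go.
Take 400 from Source 4 at 50 ; need 100 more.
Source 1 (70): take the remaining 100 ; done.
Source 22: unused.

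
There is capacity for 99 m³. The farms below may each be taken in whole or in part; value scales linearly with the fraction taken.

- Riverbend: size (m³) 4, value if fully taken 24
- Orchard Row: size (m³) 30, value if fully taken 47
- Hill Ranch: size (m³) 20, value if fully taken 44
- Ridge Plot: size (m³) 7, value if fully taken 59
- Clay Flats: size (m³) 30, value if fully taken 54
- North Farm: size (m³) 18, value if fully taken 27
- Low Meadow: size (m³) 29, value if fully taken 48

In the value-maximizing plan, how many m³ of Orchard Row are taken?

Rank by value-to-size ratio: Ridge Plot 59/7≈8.43, Riverbend 24/4≈6, Hill Ranch 44/20≈2.2, Clay Flats 54/30≈1.8, Low Meadow 48/29≈1.66, Orchard Row 47/30≈1.57, North Farm 27/18≈1.5.
Take all of Ridge Plot (7 m³, value 59) → 92 m³ left.
Take all of Riverbend (4 m³, value 24) → 88 m³ left.
Hill Ranch: take in full, 20 m³ for value 44 → 68 left.
Take all of Clay Flats (30 m³, value 54) → 38 m³ left.
All 29 m³ of Low Meadow fit (value 48) → 9 remain.
9 m³ left: a 9/30 share of Orchard Row gives 47×9/30 = 14.1.

9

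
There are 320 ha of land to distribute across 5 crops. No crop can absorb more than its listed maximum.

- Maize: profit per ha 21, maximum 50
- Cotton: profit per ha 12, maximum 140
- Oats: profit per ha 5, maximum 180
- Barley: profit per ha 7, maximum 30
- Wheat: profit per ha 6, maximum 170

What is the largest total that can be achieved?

3540

Highest profit per ha first: Maize 21 > Cotton 12 > Barley 7 > Wheat 6 > Oats 5.
Maize takes 50 to reach its cap of 50 → 270 left.
Cotton takes 140 to reach its cap of 140 → 130 left.
Barley takes 30 to reach its cap of 30 → 100 left.
Wheat: +100 (room for 170) → 100. Pool exhausted.
Total = 21×50 + 12×140 + 7×30 + 6×100 = 3540.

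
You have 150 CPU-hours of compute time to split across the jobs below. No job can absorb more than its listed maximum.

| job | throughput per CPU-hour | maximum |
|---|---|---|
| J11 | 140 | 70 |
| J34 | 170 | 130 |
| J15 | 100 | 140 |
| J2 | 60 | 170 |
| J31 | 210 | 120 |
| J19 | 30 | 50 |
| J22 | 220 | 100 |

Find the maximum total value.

Rank by throughput per CPU-hour: J22 220 > J31 210 > J34 170 > J11 140 > J15 100 > J2 60 > J19 30.
J22: +100 to 100 (cap) — 50 left.
J31 has room for 120 but only 50 remain, so it gets 50.
Total = 210×50 + 220×100 = 32500.

32500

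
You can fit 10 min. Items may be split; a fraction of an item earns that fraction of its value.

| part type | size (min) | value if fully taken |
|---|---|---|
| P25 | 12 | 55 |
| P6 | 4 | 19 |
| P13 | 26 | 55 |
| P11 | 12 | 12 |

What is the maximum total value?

Sort by value density: P6 19/4≈4.75, P25 55/12≈4.58, P13 55/26≈2.12, P11 12/12≈1.
All 4 min of P6 fit (value 19) → 6 remain.
6 min left: a 6/12 share of P25 gives 55×6/12 = 27.5.
Total value = 46.5.

46.5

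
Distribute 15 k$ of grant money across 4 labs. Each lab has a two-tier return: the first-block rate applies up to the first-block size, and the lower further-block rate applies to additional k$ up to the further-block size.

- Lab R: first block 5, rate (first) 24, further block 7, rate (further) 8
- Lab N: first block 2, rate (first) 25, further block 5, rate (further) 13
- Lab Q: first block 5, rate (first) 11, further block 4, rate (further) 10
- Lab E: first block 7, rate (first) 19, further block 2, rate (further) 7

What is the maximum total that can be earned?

Rank every tier by rate: Lab N/T1 25 > Lab R/T1 24 > Lab E/T1 19 > Lab N/T2 13 > Lab Q/T1 11 > Lab Q/T2 10 > Lab R/T2 8 > Lab E/T2 7.
Lab N/T1 (25): +2 → 13 left.
Lab R T1 at 24: fill all 5 → 8 left.
Fill Lab E T1 block (7 at 19) → 1 left.
Lab N/T2: +1 of 5 at 13; pool empty.
Total = 25×2 + 24×5 + 19×7 + 13×1 = 316.

316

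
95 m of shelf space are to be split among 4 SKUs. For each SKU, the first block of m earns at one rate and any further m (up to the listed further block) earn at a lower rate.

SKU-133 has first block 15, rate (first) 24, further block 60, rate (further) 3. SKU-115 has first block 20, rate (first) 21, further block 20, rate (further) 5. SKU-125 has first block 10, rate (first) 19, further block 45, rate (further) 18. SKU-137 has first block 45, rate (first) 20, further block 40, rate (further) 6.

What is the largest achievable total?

Treat each block as its own option and order by rate: SKU-133/tier1 24 > SKU-115/tier1 21 > SKU-137/tier1 20 > SKU-125/tier1 19 > SKU-125/tier2 18 > SKU-137/tier2 6 > SKU-115/tier2 5 > SKU-133/tier2 3.
SKU-133 tier1 at 24: fill all 15 — 80 left.
Fill SKU-115 tier1 block (20 at 21) — 60 left.
SKU-137/tier1 (20): +45 — 15 left.
SKU-125/tier1 (19): +10 — 5 left.
SKU-125/tier2: +5 of 45 at 18; pool empty.
Total = 24×15 + 21×20 + 20×45 + 19×10 + 18×5 = 1960.

1960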